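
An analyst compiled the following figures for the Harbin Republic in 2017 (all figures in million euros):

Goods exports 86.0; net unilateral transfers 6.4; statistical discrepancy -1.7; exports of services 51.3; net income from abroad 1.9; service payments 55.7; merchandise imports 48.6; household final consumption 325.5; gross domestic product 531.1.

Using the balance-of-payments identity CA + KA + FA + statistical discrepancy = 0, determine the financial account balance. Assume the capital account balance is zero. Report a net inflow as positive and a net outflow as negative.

Goods balance = 86.0 - 48.6 = 37.4
Services balance = 51.3 - 55.7 = -4.4
Trade balance (goods + services) = 37.4 + (-4.4) = 33.0
Net primary income = 1.9
Net secondary income = 6.4
Current account = 33.0 + 1.9 + 6.4 = 41.3
Financial account = -(41.3 + (-1.7)) = -39.6

-39.6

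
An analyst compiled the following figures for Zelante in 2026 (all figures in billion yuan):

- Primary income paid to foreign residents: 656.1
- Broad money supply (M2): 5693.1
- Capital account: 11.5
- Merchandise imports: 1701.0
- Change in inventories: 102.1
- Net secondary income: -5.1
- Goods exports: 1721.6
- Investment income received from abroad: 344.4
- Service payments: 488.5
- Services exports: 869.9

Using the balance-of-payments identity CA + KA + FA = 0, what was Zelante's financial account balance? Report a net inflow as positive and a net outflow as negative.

-96.7

Goods balance = 1721.6 - 1701.0 = 20.6
Services balance = 869.9 - 488.5 = 381.4
Trade balance (goods + services) = 20.6 + 381.4 = 402.0
Net primary income = 344.4 - 656.1 = -311.7
Net secondary income = -5.1
Current account = 402.0 + (-311.7) + (-5.1) = 85.2
Financial account = -(85.2 + 11.5) = -96.7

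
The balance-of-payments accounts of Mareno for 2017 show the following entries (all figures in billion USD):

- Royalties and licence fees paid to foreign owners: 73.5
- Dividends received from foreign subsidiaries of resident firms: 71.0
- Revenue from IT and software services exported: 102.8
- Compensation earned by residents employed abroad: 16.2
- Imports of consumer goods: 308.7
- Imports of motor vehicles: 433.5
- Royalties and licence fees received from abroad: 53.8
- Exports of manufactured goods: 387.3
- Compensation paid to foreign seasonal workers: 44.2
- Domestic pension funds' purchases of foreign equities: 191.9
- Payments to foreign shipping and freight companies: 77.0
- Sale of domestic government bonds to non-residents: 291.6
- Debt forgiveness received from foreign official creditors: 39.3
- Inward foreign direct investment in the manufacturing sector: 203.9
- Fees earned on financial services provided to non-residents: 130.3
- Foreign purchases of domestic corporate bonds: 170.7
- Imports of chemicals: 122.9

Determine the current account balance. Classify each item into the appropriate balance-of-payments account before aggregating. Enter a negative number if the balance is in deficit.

-298.4

Goods: 387.3 - 433.5 - 308.7 - 122.9 = -477.8
Services: -77.0 + 53.8 - 73.5 + 130.3 + 102.8 = 136.4
Primary income: 71.0 - 44.2 + 16.2 = 43.0
Current account = (-477.8) + 136.4 + 43.0 = -298.4
(Excluded from the current account — financial account: domestic pension funds' purchases of foreign equities 191.9, sale of domestic government bonds to non-residents 291.6, inward foreign direct investment in the manufacturing sector 203.9, foreign purchases of domestic corporate bonds 170.7; capital account: debt forgiveness received from foreign official creditors 39.3.)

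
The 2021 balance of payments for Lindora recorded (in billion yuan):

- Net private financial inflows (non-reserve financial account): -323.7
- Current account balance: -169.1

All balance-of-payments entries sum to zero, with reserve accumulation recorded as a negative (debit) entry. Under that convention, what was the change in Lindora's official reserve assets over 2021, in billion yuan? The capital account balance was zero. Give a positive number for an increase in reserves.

-492.8

Official reserve transactions balance = -((-169.1) + (-323.7)) = 492.8
An accumulation of reserves is recorded as a debit (negative entry), so the change in the stock of reserves is the negative of that balance.
Change in official reserves = -(492.8) = -492.8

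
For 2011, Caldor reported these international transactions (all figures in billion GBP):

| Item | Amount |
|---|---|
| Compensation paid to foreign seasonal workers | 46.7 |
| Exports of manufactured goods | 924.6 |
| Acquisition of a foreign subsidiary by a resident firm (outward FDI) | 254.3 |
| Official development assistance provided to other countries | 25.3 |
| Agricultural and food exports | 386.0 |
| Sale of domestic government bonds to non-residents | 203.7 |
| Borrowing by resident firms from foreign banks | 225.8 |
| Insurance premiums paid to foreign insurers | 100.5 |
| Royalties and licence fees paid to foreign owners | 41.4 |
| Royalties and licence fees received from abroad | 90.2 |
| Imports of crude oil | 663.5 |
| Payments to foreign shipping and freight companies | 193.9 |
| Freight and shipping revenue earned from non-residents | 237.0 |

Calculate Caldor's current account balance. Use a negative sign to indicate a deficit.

566.5

Goods: 924.6 - 663.5 + 386.0 = 647.1
Services: -193.9 + 90.2 - 100.5 - 41.4 + 237.0 = -8.6
Primary income: -46.7
Secondary income: -25.3
Current account = 647.1 + (-8.6) + (-46.7) + (-25.3) = 566.5
(Excluded from the current account — financial account: acquisition of a foreign subsidiary by a resident firm (outward FDI) 254.3, sale of domestic government bonds to non-residents 203.7, borrowing by resident firms from foreign banks 225.8.)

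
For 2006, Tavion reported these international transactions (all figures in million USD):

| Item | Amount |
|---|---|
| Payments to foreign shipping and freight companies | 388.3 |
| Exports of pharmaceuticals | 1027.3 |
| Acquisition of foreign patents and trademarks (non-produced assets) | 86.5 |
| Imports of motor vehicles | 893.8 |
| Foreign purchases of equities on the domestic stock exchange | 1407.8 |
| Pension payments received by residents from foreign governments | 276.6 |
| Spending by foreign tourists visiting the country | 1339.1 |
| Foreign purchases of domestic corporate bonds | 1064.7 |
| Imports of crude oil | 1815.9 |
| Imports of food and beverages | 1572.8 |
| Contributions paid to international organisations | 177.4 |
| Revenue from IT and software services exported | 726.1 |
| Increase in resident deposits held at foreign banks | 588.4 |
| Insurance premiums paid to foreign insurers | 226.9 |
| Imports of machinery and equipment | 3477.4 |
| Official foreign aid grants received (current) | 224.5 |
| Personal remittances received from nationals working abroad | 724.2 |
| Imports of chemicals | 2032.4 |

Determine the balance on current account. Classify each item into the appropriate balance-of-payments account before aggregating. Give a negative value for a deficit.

-6267.1

Goods: -1572.8 + 1027.3 - 3477.4 - 893.8 - 1815.9 - 2032.4 = -8765.0
Services: -226.9 + 726.1 - 388.3 + 1339.1 = 1450.0
Secondary income: 276.6 + 224.5 + 724.2 - 177.4 = 1047.9
Current account = (-8765.0) + 1450.0 + 1047.9 = -6267.1
(Excluded from the current account — capital account: acquisition of foreign patents and trademarks (non-produced assets) 86.5; financial account: foreign purchases of equities on the domestic stock exchange 1407.8, foreign purchases of domestic corporate bonds 1064.7, increase in resident deposits held at foreign banks 588.4.)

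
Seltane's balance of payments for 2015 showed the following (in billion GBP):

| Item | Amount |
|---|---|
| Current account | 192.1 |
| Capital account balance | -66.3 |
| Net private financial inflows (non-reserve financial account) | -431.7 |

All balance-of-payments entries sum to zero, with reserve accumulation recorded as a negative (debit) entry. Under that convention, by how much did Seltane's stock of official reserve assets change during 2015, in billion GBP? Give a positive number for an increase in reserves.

Official reserve transactions balance = -(192.1 + (-66.3) + (-431.7)) = 305.9
An accumulation of reserves is recorded as a debit (negative entry), so the change in the stock of reserves is the negative of that balance.
Change in official reserves = -(305.9) = -305.9

-305.9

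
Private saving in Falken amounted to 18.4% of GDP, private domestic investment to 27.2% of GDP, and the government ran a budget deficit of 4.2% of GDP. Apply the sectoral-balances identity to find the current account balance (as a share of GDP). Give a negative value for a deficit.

-13.0

By the sectoral-balances identity, CA = (S_private - I) + (T - G).
Private balance = 18.4 - 27.2 = -8.8
Government balance (T - G) = -4.2
CA = -8.8 + (-4.2) = -13.0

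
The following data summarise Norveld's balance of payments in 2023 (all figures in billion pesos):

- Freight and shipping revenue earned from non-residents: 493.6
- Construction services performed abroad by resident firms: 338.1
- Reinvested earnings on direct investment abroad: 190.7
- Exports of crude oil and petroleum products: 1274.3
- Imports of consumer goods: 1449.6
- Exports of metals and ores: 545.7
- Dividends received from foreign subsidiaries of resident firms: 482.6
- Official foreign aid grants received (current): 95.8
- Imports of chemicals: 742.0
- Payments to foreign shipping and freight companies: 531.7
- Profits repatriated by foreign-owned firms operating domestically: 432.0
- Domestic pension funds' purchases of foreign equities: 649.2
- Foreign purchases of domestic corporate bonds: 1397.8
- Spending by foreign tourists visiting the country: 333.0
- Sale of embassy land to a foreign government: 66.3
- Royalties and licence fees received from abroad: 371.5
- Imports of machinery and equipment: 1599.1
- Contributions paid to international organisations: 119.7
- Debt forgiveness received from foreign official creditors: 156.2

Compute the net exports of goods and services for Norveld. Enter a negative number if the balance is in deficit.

Goods: -1599.1 - 1449.6 + 1274.3 - 742.0 + 545.7 = -1970.7
Services: 333.0 + 493.6 - 531.7 + 371.5 + 338.1 = 1004.5
Trade balance = -1970.7 + 1004.5 = -966.2
(Excluded from the trade balance — primary income: reinvested earnings on direct investment abroad 190.7, dividends received from foreign subsidiaries of resident firms 482.6, profits repatriated by foreign-owned firms operating domestically 432.0; secondary income: official foreign aid grants received (current) 95.8, contributions paid to international organisations 119.7; financial account: domestic pension funds' purchases of foreign equities 649.2, foreign purchases of domestic corporate bonds 1397.8; capital account: sale of embassy land to a foreign government 66.3, debt forgiveness received from foreign official creditors 156.2.)

-966.2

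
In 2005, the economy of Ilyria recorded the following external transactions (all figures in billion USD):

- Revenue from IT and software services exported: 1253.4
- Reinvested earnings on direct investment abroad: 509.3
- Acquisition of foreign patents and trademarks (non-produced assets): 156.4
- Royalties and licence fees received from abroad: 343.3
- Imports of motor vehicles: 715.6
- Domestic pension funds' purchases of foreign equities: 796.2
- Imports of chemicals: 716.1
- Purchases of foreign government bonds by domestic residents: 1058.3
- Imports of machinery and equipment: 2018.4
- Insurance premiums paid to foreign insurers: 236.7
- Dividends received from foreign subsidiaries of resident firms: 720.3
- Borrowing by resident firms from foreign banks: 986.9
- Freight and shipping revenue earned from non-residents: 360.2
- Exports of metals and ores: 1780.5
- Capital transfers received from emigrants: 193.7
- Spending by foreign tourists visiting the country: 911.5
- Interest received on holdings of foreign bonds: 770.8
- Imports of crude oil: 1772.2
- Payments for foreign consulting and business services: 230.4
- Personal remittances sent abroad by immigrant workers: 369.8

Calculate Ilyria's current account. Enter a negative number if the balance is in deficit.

Goods: -1772.2 - 715.6 + 1780.5 - 2018.4 - 716.1 = -3441.8
Services: 360.2 + 1253.4 - 230.4 - 236.7 + 911.5 + 343.3 = 2401.3
Primary income: 509.3 + 770.8 + 720.3 = 2000.4
Secondary income: -369.8
Current account = (-3441.8) + 2401.3 + 2000.4 + (-369.8) = 590.1
(Excluded from the current account — capital account: acquisition of foreign patents and trademarks (non-produced assets) 156.4, capital transfers received from emigrants 193.7; financial account: domestic pension funds' purchases of foreign equities 796.2, purchases of foreign government bonds by domestic residents 1058.3, borrowing by resident firms from foreign banks 986.9.)

590.1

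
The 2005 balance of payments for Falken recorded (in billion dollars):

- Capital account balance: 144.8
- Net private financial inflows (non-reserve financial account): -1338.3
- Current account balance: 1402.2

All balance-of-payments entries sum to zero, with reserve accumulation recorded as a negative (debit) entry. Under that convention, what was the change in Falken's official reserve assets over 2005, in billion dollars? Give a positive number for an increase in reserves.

Official reserve transactions balance = -(1402.2 + 144.8 + (-1338.3)) = -208.7
An accumulation of reserves is recorded as a debit (negative entry), so the change in the stock of reserves is the negative of that balance.
Change in official reserves = -(-208.7) = 208.7

208.7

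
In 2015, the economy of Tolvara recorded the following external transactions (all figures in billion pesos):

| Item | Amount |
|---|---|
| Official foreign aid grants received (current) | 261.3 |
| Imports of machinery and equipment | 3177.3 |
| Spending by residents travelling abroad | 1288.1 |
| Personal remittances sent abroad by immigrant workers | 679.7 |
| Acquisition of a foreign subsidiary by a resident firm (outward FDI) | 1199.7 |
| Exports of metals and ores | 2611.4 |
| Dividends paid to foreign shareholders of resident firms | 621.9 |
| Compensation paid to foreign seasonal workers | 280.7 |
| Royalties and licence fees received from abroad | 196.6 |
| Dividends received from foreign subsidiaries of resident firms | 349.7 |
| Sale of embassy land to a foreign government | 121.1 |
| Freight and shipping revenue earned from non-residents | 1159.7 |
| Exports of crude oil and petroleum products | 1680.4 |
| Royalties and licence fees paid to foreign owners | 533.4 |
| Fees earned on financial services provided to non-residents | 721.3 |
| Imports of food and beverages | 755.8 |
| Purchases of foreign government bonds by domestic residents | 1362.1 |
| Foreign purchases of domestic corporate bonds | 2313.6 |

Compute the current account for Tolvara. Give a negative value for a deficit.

-356.5

Goods: 1680.4 - 755.8 - 3177.3 + 2611.4 = 358.7
Services: 721.3 - 1288.1 + 1159.7 - 533.4 + 196.6 = 256.1
Primary income: -621.9 + 349.7 - 280.7 = -552.9
Secondary income: -679.7 + 261.3 = -418.4
Current account = 358.7 + 256.1 + (-552.9) + (-418.4) = -356.5
(Excluded from the current account — financial account: acquisition of a foreign subsidiary by a resident firm (outward FDI) 1199.7, purchases of foreign government bonds by domestic residents 1362.1, foreign purchases of domestic corporate bonds 2313.6; capital account: sale of embassy land to a foreign government 121.1.)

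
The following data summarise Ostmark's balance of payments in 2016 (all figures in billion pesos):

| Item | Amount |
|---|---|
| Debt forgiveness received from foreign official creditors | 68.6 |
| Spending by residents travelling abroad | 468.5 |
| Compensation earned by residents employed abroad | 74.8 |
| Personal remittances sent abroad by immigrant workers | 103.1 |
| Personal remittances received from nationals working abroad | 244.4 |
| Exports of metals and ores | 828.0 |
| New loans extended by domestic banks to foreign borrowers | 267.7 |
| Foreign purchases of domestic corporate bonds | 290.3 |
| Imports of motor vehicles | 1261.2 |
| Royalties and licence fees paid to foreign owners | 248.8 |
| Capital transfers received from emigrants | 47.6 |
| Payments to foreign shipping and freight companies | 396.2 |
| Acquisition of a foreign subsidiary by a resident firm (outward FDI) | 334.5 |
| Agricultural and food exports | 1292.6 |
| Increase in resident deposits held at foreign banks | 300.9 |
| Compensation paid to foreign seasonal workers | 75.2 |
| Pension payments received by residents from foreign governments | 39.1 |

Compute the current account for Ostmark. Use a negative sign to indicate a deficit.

Goods: 1292.6 - 1261.2 + 828.0 = 859.4
Services: -468.5 - 396.2 - 248.8 = -1113.5
Primary income: 74.8 - 75.2 = -0.4
Secondary income: -103.1 + 39.1 + 244.4 = 180.4
Current account = 859.4 + (-1113.5) + (-0.4) + 180.4 = -74.1
(Excluded from the current account — capital account: debt forgiveness received from foreign official creditors 68.6, capital transfers received from emigrants 47.6; financial account: new loans extended by domestic banks to foreign borrowers 267.7, foreign purchases of domestic corporate bonds 290.3, acquisition of a foreign subsidiary by a resident firm (outward FDI) 334.5, increase in resident deposits held at foreign banks 300.9.)

-74.1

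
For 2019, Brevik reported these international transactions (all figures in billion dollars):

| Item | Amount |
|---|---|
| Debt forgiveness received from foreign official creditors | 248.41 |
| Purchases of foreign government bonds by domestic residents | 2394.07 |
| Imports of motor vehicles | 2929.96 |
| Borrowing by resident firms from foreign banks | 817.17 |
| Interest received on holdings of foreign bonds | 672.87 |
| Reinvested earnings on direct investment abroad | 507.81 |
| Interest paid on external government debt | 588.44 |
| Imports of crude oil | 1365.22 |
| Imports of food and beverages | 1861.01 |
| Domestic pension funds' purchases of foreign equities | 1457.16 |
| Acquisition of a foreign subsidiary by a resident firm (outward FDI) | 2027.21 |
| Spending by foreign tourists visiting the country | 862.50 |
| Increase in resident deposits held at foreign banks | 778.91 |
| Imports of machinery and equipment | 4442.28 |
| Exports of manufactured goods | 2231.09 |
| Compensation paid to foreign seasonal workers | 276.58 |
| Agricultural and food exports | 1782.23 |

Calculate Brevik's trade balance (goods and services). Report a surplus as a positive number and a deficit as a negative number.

-5722.65

Goods: -4442.28 - 1365.22 + 1782.23 - 1861.01 + 2231.09 - 2929.96 = -6585.15
Services: 862.50
Trade balance = -6585.15 + 862.50 = -5722.65
(Excluded from the trade balance — capital account: debt forgiveness received from foreign official creditors 248.41; financial account: purchases of foreign government bonds by domestic residents 2394.07, borrowing by resident firms from foreign banks 817.17, domestic pension funds' purchases of foreign equities 1457.16, acquisition of a foreign subsidiary by a resident firm (outward FDI) 2027.21, increase in resident deposits held at foreign banks 778.91; primary income: interest received on holdings of foreign bonds 672.87, reinvested earnings on direct investment abroad 507.81, interest paid on external government debt 588.44, compensation paid to foreign seasonal workers 276.58.)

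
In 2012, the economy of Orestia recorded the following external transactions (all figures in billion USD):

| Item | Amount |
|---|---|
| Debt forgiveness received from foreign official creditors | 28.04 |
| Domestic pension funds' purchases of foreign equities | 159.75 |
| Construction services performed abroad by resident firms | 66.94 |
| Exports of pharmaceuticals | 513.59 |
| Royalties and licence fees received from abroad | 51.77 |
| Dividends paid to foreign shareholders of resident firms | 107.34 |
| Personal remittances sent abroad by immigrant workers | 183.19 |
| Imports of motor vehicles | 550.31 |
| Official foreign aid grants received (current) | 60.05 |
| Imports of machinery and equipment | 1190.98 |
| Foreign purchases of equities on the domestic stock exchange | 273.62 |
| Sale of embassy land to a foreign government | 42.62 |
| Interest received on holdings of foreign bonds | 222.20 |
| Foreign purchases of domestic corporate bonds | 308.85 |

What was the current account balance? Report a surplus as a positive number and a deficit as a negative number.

Goods: -550.31 - 1190.98 + 513.59 = -1227.70
Services: 51.77 + 66.94 = 118.71
Primary income: 222.20 - 107.34 = 114.86
Secondary income: -183.19 + 60.05 = -123.14
Current account = (-1227.70) + 118.71 + 114.86 + (-123.14) = -1117.27
(Excluded from the current account — capital account: debt forgiveness received from foreign official creditors 28.04, sale of embassy land to a foreign government 42.62; financial account: domestic pension funds' purchases of foreign equities 159.75, foreign purchases of equities on the domestic stock exchange 273.62, foreign purchases of domestic corporate bonds 308.85.)

-1117.27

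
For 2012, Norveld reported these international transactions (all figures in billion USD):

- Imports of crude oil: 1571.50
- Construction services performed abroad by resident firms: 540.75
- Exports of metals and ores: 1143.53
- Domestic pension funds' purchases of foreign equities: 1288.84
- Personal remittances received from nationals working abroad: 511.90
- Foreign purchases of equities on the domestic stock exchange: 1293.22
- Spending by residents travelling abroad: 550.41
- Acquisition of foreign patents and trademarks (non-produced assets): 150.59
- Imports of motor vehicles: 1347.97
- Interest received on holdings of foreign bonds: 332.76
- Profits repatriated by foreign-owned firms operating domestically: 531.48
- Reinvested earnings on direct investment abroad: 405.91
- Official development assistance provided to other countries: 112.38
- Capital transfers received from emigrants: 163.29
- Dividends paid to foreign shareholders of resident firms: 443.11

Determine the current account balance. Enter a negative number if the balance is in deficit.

Goods: 1143.53 - 1347.97 - 1571.50 = -1775.94
Services: -550.41 + 540.75 = -9.66
Primary income: 332.76 - 443.11 - 531.48 + 405.91 = -235.92
Secondary income: -112.38 + 511.90 = 399.52
Current account = (-1775.94) + (-9.66) + (-235.92) + 399.52 = -1622.00
(Excluded from the current account — financial account: domestic pension funds' purchases of foreign equities 1288.84, foreign purchases of equities on the domestic stock exchange 1293.22; capital account: acquisition of foreign patents and trademarks (non-produced assets) 150.59, capital transfers received from emigrants 163.29.)

-1622.00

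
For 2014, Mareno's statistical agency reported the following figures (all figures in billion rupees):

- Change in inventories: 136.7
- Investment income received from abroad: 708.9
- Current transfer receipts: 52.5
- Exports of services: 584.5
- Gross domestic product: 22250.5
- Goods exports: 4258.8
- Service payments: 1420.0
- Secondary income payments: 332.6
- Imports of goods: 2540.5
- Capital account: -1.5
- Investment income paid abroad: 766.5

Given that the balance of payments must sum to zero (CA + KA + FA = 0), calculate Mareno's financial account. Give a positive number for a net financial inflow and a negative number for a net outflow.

Goods balance = 4258.8 - 2540.5 = 1718.3
Services balance = 584.5 - 1420.0 = -835.5
Trade balance (goods + services) = 1718.3 + (-835.5) = 882.8
Net primary income = 708.9 - 766.5 = -57.6
Net secondary income = 52.5 - 332.6 = -280.1
Current account = 882.8 + (-57.6) + (-280.1) = 545.1
Financial account = -(545.1 + (-1.5)) = -543.6

-543.6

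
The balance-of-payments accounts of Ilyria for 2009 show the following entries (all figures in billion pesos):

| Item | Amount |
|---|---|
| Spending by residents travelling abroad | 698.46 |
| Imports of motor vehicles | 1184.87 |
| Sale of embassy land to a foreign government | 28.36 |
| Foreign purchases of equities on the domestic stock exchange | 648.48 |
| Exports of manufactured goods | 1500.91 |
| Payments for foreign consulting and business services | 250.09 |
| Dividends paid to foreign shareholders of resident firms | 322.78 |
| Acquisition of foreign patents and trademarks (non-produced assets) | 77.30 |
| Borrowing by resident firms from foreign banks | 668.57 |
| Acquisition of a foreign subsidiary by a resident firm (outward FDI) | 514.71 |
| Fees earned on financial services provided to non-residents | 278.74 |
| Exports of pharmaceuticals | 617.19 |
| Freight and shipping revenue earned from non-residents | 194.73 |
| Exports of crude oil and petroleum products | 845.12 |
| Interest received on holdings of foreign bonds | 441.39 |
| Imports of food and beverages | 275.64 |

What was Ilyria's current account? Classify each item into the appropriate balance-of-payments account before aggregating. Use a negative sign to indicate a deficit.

Goods: 845.12 + 617.19 - 275.64 + 1500.91 - 1184.87 = 1502.71
Services: 278.74 + 194.73 - 250.09 - 698.46 = -475.08
Primary income: -322.78 + 441.39 = 118.61
Current account = 1502.71 + (-475.08) + 118.61 = 1146.24
(Excluded from the current account — capital account: sale of embassy land to a foreign government 28.36, acquisition of foreign patents and trademarks (non-produced assets) 77.30; financial account: foreign purchases of equities on the domestic stock exchange 648.48, borrowing by resident firms from foreign banks 668.57, acquisition of a foreign subsidiary by a resident firm (outward FDI) 514.71.)

1146.24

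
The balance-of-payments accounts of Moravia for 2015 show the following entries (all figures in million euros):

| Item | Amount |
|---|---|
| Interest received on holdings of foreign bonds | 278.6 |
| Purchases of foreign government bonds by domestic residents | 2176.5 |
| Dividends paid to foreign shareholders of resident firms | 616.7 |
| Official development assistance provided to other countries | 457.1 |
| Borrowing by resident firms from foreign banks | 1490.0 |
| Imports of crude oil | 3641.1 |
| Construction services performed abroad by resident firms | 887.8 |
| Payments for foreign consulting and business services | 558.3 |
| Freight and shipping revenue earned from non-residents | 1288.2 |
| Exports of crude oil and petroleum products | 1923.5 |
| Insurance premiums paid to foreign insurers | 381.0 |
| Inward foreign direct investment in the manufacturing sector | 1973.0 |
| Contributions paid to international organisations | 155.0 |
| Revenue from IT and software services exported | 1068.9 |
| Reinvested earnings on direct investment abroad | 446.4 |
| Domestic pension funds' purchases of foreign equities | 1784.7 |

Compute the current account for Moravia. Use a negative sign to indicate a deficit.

Goods: 1923.5 - 3641.1 = -1717.6
Services: -381.0 + 1068.9 + 1288.2 - 558.3 + 887.8 = 2305.6
Primary income: -616.7 + 278.6 + 446.4 = 108.3
Secondary income: -457.1 - 155.0 = -612.1
Current account = (-1717.6) + 2305.6 + 108.3 + (-612.1) = 84.2
(Excluded from the current account — financial account: purchases of foreign government bonds by domestic residents 2176.5, borrowing by resident firms from foreign banks 1490.0, inward foreign direct investment in the manufacturing sector 1973.0, domestic pension funds' purchases of foreign equities 1784.7.)

84.2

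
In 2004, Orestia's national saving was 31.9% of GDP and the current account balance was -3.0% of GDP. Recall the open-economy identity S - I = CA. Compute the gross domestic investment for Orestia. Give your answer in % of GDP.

I = S - CA = 31.9 - (-3.0) = 34.9

34.9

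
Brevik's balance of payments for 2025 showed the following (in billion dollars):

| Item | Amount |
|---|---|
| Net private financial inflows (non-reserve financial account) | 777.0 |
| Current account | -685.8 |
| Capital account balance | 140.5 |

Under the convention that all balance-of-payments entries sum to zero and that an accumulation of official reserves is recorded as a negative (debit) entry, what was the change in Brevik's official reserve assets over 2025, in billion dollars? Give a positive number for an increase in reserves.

Official reserve transactions balance = -((-685.8) + 140.5 + 777.0) = -231.7
An accumulation of reserves is recorded as a debit (negative entry), so the change in the stock of reserves is the negative of that balance.
Change in official reserves = -(-231.7) = 231.7

231.7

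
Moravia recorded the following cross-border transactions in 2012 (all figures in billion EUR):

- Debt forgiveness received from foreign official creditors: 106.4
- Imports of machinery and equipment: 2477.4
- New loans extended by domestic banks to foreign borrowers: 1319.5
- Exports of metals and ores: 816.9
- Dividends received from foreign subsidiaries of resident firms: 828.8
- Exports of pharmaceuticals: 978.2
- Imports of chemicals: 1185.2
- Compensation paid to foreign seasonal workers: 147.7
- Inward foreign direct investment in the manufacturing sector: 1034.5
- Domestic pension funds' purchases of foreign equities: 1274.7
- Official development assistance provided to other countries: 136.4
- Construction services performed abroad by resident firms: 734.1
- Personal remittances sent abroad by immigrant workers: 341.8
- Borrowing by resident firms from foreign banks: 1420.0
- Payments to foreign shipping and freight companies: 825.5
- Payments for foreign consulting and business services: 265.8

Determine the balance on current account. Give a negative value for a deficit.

-2021.8

Goods: -2477.4 + 816.9 + 978.2 - 1185.2 = -1867.5
Services: -265.8 + 734.1 - 825.5 = -357.2
Primary income: 828.8 - 147.7 = 681.1
Secondary income: -136.4 - 341.8 = -478.2
Current account = (-1867.5) + (-357.2) + 681.1 + (-478.2) = -2021.8
(Excluded from the current account — capital account: debt forgiveness received from foreign official creditors 106.4; financial account: new loans extended by domestic banks to foreign borrowers 1319.5, inward foreign direct investment in the manufacturing sector 1034.5, domestic pension funds' purchases of foreign equities 1274.7, borrowing by resident firms from foreign banks 1420.0.)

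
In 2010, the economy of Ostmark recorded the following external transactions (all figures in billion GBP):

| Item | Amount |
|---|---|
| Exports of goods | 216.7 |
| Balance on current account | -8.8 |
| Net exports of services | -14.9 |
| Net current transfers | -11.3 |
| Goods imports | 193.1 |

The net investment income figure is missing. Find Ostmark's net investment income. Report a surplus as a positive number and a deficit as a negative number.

Current account = goods balance + services balance + net primary income + net secondary income
Sum of the known components = -2.6
Net investment income = CA - (known components) = -8.8 - (-2.6) = -6.2

-6.2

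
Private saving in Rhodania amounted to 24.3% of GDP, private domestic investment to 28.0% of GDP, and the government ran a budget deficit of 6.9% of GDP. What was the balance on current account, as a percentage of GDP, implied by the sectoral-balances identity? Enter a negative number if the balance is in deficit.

By the sectoral-balances identity, CA = (S_private - I) + (T - G).
Private balance = 24.3 - 28.0 = -3.7
Government balance (T - G) = -6.9
CA = -3.7 + (-6.9) = -10.6

-10.6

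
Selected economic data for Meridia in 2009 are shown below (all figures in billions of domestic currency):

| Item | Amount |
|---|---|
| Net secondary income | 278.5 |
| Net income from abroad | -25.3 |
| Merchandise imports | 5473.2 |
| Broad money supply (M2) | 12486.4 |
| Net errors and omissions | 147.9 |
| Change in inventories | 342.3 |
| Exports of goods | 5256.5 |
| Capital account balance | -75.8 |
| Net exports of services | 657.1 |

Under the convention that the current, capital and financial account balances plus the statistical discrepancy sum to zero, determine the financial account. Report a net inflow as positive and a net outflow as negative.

-765.7

Goods balance = 5256.5 - 5473.2 = -216.7
Services balance = 657.1
Trade balance (goods + services) = -216.7 + 657.1 = 440.4
Net primary income = -25.3
Net secondary income = 278.5
Current account = 440.4 + (-25.3) + 278.5 = 693.6
Financial account = -(693.6 + (-75.8) + 147.9) = -765.7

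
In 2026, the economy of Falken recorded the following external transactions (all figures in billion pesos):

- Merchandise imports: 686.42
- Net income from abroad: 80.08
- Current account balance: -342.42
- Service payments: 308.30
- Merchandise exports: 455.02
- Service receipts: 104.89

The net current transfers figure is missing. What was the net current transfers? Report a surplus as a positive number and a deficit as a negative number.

12.31

Current account = goods balance + services balance + net primary income + net secondary income
Sum of the known components = -354.73
Net current transfers = CA - (known components) = -342.42 - (-354.73) = 12.31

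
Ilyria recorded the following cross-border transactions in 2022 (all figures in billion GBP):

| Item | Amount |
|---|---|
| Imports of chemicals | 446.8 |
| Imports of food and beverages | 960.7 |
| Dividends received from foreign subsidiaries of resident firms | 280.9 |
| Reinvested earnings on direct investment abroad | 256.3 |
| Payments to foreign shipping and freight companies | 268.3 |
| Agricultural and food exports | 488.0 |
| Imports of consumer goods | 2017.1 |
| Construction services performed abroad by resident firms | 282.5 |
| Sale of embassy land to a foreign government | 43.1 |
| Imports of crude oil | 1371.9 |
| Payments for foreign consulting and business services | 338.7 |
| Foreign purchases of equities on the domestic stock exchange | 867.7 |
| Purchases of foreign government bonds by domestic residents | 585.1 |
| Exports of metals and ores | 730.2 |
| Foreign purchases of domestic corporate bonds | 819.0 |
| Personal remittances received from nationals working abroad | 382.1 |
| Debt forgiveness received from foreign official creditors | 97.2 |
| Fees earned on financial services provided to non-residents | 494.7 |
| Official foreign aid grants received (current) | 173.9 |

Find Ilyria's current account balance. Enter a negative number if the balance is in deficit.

Goods: -960.7 - 446.8 - 2017.1 - 1371.9 + 488.0 + 730.2 = -3578.3
Services: -338.7 + 494.7 + 282.5 - 268.3 = 170.2
Primary income: 256.3 + 280.9 = 537.2
Secondary income: 173.9 + 382.1 = 556.0
Current account = (-3578.3) + 170.2 + 537.2 + 556.0 = -2314.9
(Excluded from the current account — capital account: sale of embassy land to a foreign government 43.1, debt forgiveness received from foreign official creditors 97.2; financial account: foreign purchases of equities on the domestic stock exchange 867.7, purchases of foreign government bonds by domestic residents 585.1, foreign purchases of domestic corporate bonds 819.0.)

-2314.9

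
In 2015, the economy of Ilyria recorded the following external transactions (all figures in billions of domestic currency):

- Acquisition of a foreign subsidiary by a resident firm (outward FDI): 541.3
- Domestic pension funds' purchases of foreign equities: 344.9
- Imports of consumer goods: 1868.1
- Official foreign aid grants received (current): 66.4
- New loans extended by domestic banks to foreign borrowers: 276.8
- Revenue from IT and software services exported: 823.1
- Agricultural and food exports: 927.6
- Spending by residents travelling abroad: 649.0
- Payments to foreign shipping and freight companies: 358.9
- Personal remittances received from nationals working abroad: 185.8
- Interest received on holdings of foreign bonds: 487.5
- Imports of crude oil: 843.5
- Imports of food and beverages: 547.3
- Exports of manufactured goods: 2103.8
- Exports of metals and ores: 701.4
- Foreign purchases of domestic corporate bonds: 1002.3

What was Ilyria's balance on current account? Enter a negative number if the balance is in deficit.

Goods: -843.5 + 701.4 + 927.6 - 1868.1 + 2103.8 - 547.3 = 473.9
Services: -649.0 - 358.9 + 823.1 = -184.8
Primary income: 487.5
Secondary income: 66.4 + 185.8 = 252.2
Current account = 473.9 + (-184.8) + 487.5 + 252.2 = 1028.8
(Excluded from the current account — financial account: acquisition of a foreign subsidiary by a resident firm (outward FDI) 541.3, domestic pension funds' purchases of foreign equities 344.9, new loans extended by domestic banks to foreign borrowers 276.8, foreign purchases of domestic corporate bonds 1002.3.)

1028.8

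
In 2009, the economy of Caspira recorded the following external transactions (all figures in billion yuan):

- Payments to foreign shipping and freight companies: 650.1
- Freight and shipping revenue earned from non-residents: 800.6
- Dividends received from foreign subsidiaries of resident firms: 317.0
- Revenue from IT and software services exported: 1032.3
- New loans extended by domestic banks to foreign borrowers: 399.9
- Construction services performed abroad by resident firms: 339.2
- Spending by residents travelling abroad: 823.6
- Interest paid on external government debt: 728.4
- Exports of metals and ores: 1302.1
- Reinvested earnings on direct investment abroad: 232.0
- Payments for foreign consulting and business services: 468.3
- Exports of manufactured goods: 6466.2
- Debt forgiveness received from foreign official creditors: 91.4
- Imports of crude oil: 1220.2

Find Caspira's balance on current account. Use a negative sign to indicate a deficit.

Goods: 1302.1 - 1220.2 + 6466.2 = 6548.1
Services: 1032.3 - 650.1 + 800.6 - 468.3 + 339.2 - 823.6 = 230.1
Primary income: 317.0 - 728.4 + 232.0 = -179.4
Current account = 6548.1 + 230.1 + (-179.4) = 6598.8
(Excluded from the current account — financial account: new loans extended by domestic banks to foreign borrowers 399.9; capital account: debt forgiveness received from foreign official creditors 91.4.)

6598.8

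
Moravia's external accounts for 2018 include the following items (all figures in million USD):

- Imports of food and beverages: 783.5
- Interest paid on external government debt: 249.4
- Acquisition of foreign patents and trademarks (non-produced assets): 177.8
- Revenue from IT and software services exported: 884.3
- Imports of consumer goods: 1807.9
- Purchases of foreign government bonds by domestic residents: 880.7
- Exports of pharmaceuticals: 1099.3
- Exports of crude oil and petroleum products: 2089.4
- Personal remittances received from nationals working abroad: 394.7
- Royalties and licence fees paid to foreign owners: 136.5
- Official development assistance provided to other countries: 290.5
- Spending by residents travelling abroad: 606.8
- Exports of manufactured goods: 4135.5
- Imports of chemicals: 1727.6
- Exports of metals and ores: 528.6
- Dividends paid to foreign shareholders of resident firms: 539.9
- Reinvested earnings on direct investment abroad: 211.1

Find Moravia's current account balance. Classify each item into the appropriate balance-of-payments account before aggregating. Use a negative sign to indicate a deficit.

3200.8

Goods: -1727.6 + 2089.4 + 528.6 - 1807.9 + 4135.5 - 783.5 + 1099.3 = 3533.8
Services: 884.3 - 136.5 - 606.8 = 141.0
Primary income: -249.4 - 539.9 + 211.1 = -578.2
Secondary income: -290.5 + 394.7 = 104.2
Current account = 3533.8 + 141.0 + (-578.2) + 104.2 = 3200.8
(Excluded from the current account — capital account: acquisition of foreign patents and trademarks (non-produced assets) 177.8; financial account: purchases of foreign government bonds by domestic residents 880.7.)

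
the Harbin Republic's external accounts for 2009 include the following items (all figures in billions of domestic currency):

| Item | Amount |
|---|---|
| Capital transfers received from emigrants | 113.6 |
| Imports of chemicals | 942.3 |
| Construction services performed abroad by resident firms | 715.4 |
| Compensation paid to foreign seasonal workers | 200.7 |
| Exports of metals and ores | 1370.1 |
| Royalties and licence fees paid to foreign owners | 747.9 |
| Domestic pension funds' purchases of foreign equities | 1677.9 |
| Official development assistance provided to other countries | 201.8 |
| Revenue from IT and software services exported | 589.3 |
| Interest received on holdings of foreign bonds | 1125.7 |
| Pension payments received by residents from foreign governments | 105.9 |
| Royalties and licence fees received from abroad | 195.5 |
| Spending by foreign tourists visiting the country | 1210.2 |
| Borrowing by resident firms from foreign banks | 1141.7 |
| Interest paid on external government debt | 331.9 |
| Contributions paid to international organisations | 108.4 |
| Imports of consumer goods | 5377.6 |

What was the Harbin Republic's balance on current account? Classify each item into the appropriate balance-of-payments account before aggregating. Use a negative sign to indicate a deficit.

-2598.5

Goods: -5377.6 + 1370.1 - 942.3 = -4949.8
Services: 589.3 - 747.9 + 715.4 + 195.5 + 1210.2 = 1962.5
Primary income: -331.9 + 1125.7 - 200.7 = 593.1
Secondary income: -108.4 + 105.9 - 201.8 = -204.3
Current account = (-4949.8) + 1962.5 + 593.1 + (-204.3) = -2598.5
(Excluded from the current account — capital account: capital transfers received from emigrants 113.6; financial account: domestic pension funds' purchases of foreign equities 1677.9, borrowing by resident firms from foreign banks 1141.7.)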